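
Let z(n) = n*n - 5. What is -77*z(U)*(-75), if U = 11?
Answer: 669900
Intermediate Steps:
z(n) = -5 + n² (z(n) = n² - 5 = -5 + n²)
-77*z(U)*(-75) = -77*(-5 + 11²)*(-75) = -77*(-5 + 121)*(-75) = -77*116*(-75) = -8932*(-75) = 669900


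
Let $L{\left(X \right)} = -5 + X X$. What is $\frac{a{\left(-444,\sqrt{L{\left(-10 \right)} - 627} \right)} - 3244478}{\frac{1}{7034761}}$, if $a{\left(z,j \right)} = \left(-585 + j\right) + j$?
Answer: $-22828242634943 + 28139044 i \sqrt{133} \approx -2.2828 \cdot 10^{13} + 3.2452 \cdot 10^{8} i$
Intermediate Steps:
$L{\left(X \right)} = -5 + X^{2}$
$a{\left(z,j \right)} = -585 + 2 j$
$\frac{a{\left(-444,\sqrt{L{\left(-10 \right)} - 627} \right)} - 3244478}{\frac{1}{7034761}} = \frac{\left(-585 + 2 \sqrt{\left(-5 + \left(-10\right)^{2}\right) - 627}\right) - 3244478}{\frac{1}{7034761}} = \left(\left(-585 + 2 \sqrt{\left(-5 + 100\right) - 627}\right) - 3244478\right) \frac{1}{\frac{1}{7034761}} = \left(\left(-585 + 2 \sqrt{95 - 627}\right) - 3244478\right) 7034761 = \left(\left(-585 + 2 \sqrt{-532}\right) - 3244478\right) 7034761 = \left(\left(-585 + 2 \cdot 2 i \sqrt{133}\right) - 3244478\right) 7034761 = \left(\left(-585 + 4 i \sqrt{133}\right) - 3244478\right) 7034761 = \left(-3245063 + 4 i \sqrt{133}\right) 7034761 = -22828242634943 + 28139044 i \sqrt{133}$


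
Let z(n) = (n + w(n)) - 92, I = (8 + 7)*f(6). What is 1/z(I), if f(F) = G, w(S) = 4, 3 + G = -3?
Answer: -1/178 ≈ -0.0056180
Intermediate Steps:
G = -6 (G = -3 - 3 = -6)
f(F) = -6
I = -90 (I = (8 + 7)*(-6) = 15*(-6) = -90)
z(n) = -88 + n (z(n) = (n + 4) - 92 = (4 + n) - 92 = -88 + n)
1/z(I) = 1/(-88 - 90) = 1/(-178) = -1/178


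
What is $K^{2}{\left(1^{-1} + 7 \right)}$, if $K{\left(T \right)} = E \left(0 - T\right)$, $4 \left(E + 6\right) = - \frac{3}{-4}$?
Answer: $\frac{8649}{4} \approx 2162.3$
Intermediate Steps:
$E = - \frac{93}{16}$ ($E = -6 + \frac{\left(-3\right) \frac{1}{-4}}{4} = -6 + \frac{\left(-3\right) \left(- \frac{1}{4}\right)}{4} = -6 + \frac{1}{4} \cdot \frac{3}{4} = -6 + \frac{3}{16} = - \frac{93}{16} \approx -5.8125$)
$K{\left(T \right)} = \frac{93 T}{16}$ ($K{\left(T \right)} = - \frac{93 \left(0 - T\right)}{16} = - \frac{93 \left(- T\right)}{16} = \frac{93 T}{16}$)
$K^{2}{\left(1^{-1} + 7 \right)} = \left(\frac{93 \left(1^{-1} + 7\right)}{16}\right)^{2} = \left(\frac{93 \left(1 + 7\right)}{16}\right)^{2} = \left(\frac{93}{16} \cdot 8\right)^{2} = \left(\frac{93}{2}\right)^{2} = \frac{8649}{4}$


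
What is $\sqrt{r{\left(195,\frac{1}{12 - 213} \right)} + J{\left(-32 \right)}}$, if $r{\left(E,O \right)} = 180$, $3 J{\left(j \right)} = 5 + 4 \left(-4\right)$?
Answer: $\frac{23 \sqrt{3}}{3} \approx 13.279$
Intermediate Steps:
$J{\left(j \right)} = - \frac{11}{3}$ ($J{\left(j \right)} = \frac{5 + 4 \left(-4\right)}{3} = \frac{5 - 16}{3} = \frac{1}{3} \left(-11\right) = - \frac{11}{3}$)
$\sqrt{r{\left(195,\frac{1}{12 - 213} \right)} + J{\left(-32 \right)}} = \sqrt{180 - \frac{11}{3}} = \sqrt{\frac{529}{3}} = \frac{23 \sqrt{3}}{3}$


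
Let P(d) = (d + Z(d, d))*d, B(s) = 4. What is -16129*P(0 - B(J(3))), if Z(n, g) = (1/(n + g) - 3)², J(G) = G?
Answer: 5951601/16 ≈ 3.7198e+5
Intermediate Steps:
Z(n, g) = (-3 + 1/(g + n))² (Z(n, g) = (1/(g + n) - 3)² = (-3 + 1/(g + n))²)
P(d) = d*(d + (-1 + 6*d)²/(4*d²)) (P(d) = (d + (-1 + 3*d + 3*d)²/(d + d)²)*d = (d + (-1 + 6*d)²/(2*d)²)*d = (d + (1/(4*d²))*(-1 + 6*d)²)*d = (d + (-1 + 6*d)²/(4*d²))*d = d*(d + (-1 + 6*d)²/(4*d²)))
-16129*P(0 - B(J(3))) = -16129*((0 - 1*4)³ + (-1 + 6*(0 - 1*4))²/4)/(0 - 1*4) = -16129*((0 - 4)³ + (-1 + 6*(0 - 4))²/4)/(0 - 4) = -16129*((-4)³ + (-1 + 6*(-4))²/4)/(-4) = -(-16129)*(-64 + (-1 - 24)²/4)/4 = -(-16129)*(-64 + (¼)*(-25)²)/4 = -(-16129)*(-64 + (¼)*625)/4 = -(-16129)*(-64 + 625/4)/4 = -(-16129)*369/(4*4) = -16129*(-369/16) = 5951601/16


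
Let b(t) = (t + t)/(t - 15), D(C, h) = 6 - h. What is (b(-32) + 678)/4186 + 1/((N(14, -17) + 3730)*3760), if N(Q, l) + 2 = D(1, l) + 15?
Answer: 687133899/4233887840 ≈ 0.16229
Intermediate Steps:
N(Q, l) = 19 - l (N(Q, l) = -2 + ((6 - l) + 15) = -2 + (21 - l) = 19 - l)
b(t) = 2*t/(-15 + t) (b(t) = (2*t)/(-15 + t) = 2*t/(-15 + t))
(b(-32) + 678)/4186 + 1/((N(14, -17) + 3730)*3760) = (2*(-32)/(-15 - 32) + 678)/4186 + 1/(((19 - 1*(-17)) + 3730)*3760) = (2*(-32)/(-47) + 678)*(1/4186) + (1/3760)/((19 + 17) + 3730) = (2*(-32)*(-1/47) + 678)*(1/4186) + (1/3760)/(36 + 3730) = (64/47 + 678)*(1/4186) + (1/3760)/3766 = (31930/47)*(1/4186) + (1/3766)*(1/3760) = 15965/98371 + 1/14160160 = 687133899/4233887840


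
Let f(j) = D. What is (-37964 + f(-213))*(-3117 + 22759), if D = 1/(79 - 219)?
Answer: -7456890283/10 ≈ -7.4569e+8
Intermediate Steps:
D = -1/140 (D = 1/(-140) = -1/140 ≈ -0.0071429)
f(j) = -1/140
(-37964 + f(-213))*(-3117 + 22759) = (-37964 - 1/140)*(-3117 + 22759) = -5314961/140*19642 = -7456890283/10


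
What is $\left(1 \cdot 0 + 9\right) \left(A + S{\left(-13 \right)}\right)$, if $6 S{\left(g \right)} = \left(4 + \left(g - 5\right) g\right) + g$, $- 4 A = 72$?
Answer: $\frac{351}{2} \approx 175.5$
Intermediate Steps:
$A = -18$ ($A = \left(- \frac{1}{4}\right) 72 = -18$)
$S{\left(g \right)} = \frac{2}{3} + \frac{g}{6} + \frac{g \left(-5 + g\right)}{6}$ ($S{\left(g \right)} = \frac{\left(4 + \left(g - 5\right) g\right) + g}{6} = \frac{\left(4 + \left(-5 + g\right) g\right) + g}{6} = \frac{\left(4 + g \left(-5 + g\right)\right) + g}{6} = \frac{4 + g + g \left(-5 + g\right)}{6} = \frac{2}{3} + \frac{g}{6} + \frac{g \left(-5 + g\right)}{6}$)
$\left(1 \cdot 0 + 9\right) \left(A + S{\left(-13 \right)}\right) = \left(1 \cdot 0 + 9\right) \left(-18 + \left(\frac{2}{3} - - \frac{26}{3} + \frac{\left(-13\right)^{2}}{6}\right)\right) = \left(0 + 9\right) \left(-18 + \left(\frac{2}{3} + \frac{26}{3} + \frac{1}{6} \cdot 169\right)\right) = 9 \left(-18 + \left(\frac{2}{3} + \frac{26}{3} + \frac{169}{6}\right)\right) = 9 \left(-18 + \frac{75}{2}\right) = 9 \cdot \frac{39}{2} = \frac{351}{2}$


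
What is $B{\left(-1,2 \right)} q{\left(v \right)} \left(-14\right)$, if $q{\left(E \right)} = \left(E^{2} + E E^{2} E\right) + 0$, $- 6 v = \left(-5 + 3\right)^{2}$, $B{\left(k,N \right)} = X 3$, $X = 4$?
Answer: $- \frac{2912}{27} \approx -107.85$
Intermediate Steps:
$B{\left(k,N \right)} = 12$ ($B{\left(k,N \right)} = 4 \cdot 3 = 12$)
$v = - \frac{2}{3}$ ($v = - \frac{\left(-5 + 3\right)^{2}}{6} = - \frac{\left(-2\right)^{2}}{6} = \left(- \frac{1}{6}\right) 4 = - \frac{2}{3} \approx -0.66667$)
$q{\left(E \right)} = E^{2} + E^{4}$ ($q{\left(E \right)} = \left(E^{2} + E^{3} E\right) + 0 = \left(E^{2} + E^{4}\right) + 0 = E^{2} + E^{4}$)
$B{\left(-1,2 \right)} q{\left(v \right)} \left(-14\right) = 12 \left(\left(- \frac{2}{3}\right)^{2} + \left(- \frac{2}{3}\right)^{4}\right) \left(-14\right) = 12 \left(\frac{4}{9} + \frac{16}{81}\right) \left(-14\right) = 12 \cdot \frac{52}{81} \left(-14\right) = \frac{208}{27} \left(-14\right) = - \frac{2912}{27}$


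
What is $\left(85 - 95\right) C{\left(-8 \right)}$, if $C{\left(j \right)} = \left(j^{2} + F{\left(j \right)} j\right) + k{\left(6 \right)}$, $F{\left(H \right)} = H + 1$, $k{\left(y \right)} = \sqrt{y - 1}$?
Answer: $-1200 - 10 \sqrt{5} \approx -1222.4$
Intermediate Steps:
$k{\left(y \right)} = \sqrt{-1 + y}$
$F{\left(H \right)} = 1 + H$
$C{\left(j \right)} = \sqrt{5} + j^{2} + j \left(1 + j\right)$ ($C{\left(j \right)} = \left(j^{2} + \left(1 + j\right) j\right) + \sqrt{-1 + 6} = \left(j^{2} + j \left(1 + j\right)\right) + \sqrt{5} = \sqrt{5} + j^{2} + j \left(1 + j\right)$)
$\left(85 - 95\right) C{\left(-8 \right)} = \left(85 - 95\right) \left(-8 + \sqrt{5} + 2 \left(-8\right)^{2}\right) = - 10 \left(-8 + \sqrt{5} + 2 \cdot 64\right) = - 10 \left(-8 + \sqrt{5} + 128\right) = - 10 \left(120 + \sqrt{5}\right) = -1200 - 10 \sqrt{5}$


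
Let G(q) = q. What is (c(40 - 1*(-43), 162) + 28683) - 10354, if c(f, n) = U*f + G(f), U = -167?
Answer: 4551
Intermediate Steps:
c(f, n) = -166*f (c(f, n) = -167*f + f = -166*f)
(c(40 - 1*(-43), 162) + 28683) - 10354 = (-166*(40 - 1*(-43)) + 28683) - 10354 = (-166*(40 + 43) + 28683) - 10354 = (-166*83 + 28683) - 10354 = (-13778 + 28683) - 10354 = 14905 - 10354 = 4551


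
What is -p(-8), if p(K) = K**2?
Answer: -64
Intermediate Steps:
-p(-8) = -1*(-8)**2 = -1*64 = -64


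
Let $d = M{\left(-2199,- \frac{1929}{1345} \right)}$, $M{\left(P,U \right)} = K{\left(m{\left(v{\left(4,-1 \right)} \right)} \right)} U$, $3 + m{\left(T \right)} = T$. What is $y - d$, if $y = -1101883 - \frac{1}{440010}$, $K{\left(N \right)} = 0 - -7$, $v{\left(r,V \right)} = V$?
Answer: $- \frac{130420647654533}{118362690} \approx -1.1019 \cdot 10^{6}$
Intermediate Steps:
$m{\left(T \right)} = -3 + T$
$K{\left(N \right)} = 7$ ($K{\left(N \right)} = 0 + 7 = 7$)
$y = - \frac{484839538831}{440010}$ ($y = -1101883 - \frac{1}{440010} = - \frac{484839538831}{440010} \approx -1.1019 \cdot 10^{6}$)
$M{\left(P,U \right)} = 7 U$
$d = - \frac{13503}{1345}$ ($d = 7 \left(- \frac{1929}{1345}\right) = - \frac{13503}{1345} \approx -10.039$)
$y - d = - \frac{484839538831}{440010} - - \frac{13503}{1345} = - \frac{484839538831}{440010} + \frac{13503}{1345} = - \frac{130420647654533}{118362690}$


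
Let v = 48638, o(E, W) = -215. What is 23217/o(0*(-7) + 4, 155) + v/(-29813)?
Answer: -702625591/6409795 ≈ -109.62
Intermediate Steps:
23217/o(0*(-7) + 4, 155) + v/(-29813) = 23217/(-215) + 48638/(-29813) = 23217*(-1/215) + 48638*(-1/29813) = -23217/215 - 48638/29813 = -702625591/6409795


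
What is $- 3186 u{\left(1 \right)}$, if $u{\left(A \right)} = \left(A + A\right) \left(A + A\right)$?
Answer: $-12744$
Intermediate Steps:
$u{\left(A \right)} = 4 A^{2}$ ($u{\left(A \right)} = 2 A 2 A = 4 A^{2}$)
$- 3186 u{\left(1 \right)} = - 3186 \cdot 4 \cdot 1^{2} = - 3186 \cdot 4 \cdot 1 = \left(-3186\right) 4 = -12744$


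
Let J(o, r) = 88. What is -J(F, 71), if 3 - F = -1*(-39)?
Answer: -88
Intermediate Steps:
F = -36 (F = 3 - (-1)*(-39) = 3 - 1*39 = 3 - 39 = -36)
-J(F, 71) = -1*88 = -88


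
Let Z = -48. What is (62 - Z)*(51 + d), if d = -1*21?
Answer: 3300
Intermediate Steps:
d = -21
(62 - Z)*(51 + d) = (62 - 1*(-48))*(51 - 21) = (62 + 48)*30 = 110*30 = 3300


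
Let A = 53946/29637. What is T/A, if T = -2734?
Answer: -121663/81 ≈ -1502.0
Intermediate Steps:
A = 162/89 (A = 53946*(1/29637) = 162/89 ≈ 1.8202)
T/A = -2734/162/89 = -2734*89/162 = -121663/81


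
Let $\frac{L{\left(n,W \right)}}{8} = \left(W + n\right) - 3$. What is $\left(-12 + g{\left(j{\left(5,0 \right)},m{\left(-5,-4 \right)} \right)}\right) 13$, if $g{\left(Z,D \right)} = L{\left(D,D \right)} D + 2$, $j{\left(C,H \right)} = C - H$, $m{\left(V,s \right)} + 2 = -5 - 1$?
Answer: $15678$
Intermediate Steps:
$m{\left(V,s \right)} = -8$ ($m{\left(V,s \right)} = -2 - 6 = -8$)
$L{\left(n,W \right)} = -24 + 8 W + 8 n$ ($L{\left(n,W \right)} = 8 \left(\left(W + n\right) - 3\right) = 8 \left(-3 + W + n\right) = -24 + 8 W + 8 n$)
$g{\left(Z,D \right)} = 2 + D \left(-24 + 16 D\right)$ ($g{\left(Z,D \right)} = \left(-24 + 8 D + 8 D\right) D + 2 = \left(-24 + 16 D\right) D + 2 = D \left(-24 + 16 D\right) + 2 = 2 + D \left(-24 + 16 D\right)$)
$\left(-12 + g{\left(j{\left(5,0 \right)},m{\left(-5,-4 \right)} \right)}\right) 13 = \left(-12 + \left(2 - -192 + 16 \left(-8\right)^{2}\right)\right) 13 = \left(-12 + \left(2 + 192 + 16 \cdot 64\right)\right) 13 = \left(-12 + \left(2 + 192 + 1024\right)\right) 13 = \left(-12 + 1218\right) 13 = 1206 \cdot 13 = 15678$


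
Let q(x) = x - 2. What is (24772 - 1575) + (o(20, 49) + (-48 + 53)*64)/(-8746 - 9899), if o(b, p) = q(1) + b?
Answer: 1275834/55 ≈ 23197.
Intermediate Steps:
q(x) = -2 + x
o(b, p) = -1 + b (o(b, p) = (-2 + 1) + b = -1 + b)
(24772 - 1575) + (o(20, 49) + (-48 + 53)*64)/(-8746 - 9899) = (24772 - 1575) + ((-1 + 20) + (-48 + 53)*64)/(-8746 - 9899) = 23197 + (19 + 5*64)/(-18645) = 23197 + (19 + 320)*(-1/18645) = 23197 + 339*(-1/18645) = 23197 - 1/55 = 1275834/55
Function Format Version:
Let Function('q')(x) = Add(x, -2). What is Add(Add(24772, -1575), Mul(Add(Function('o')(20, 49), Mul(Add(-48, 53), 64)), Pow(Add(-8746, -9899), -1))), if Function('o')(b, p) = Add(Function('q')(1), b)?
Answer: Rational(1275834, 55) ≈ 23197.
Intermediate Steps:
Function('q')(x) = Add(-2, x)
Function('o')(b, p) = Add(-1, b) (Function('o')(b, p) = Add(Add(-2, 1), b) = Add(-1, b))
Add(Add(24772, -1575), Mul(Add(Function('o')(20, 49), Mul(Add(-48, 53), 64)), Pow(Add(-8746, -9899), -1))) = Add(Add(24772, -1575), Mul(Add(Add(-1, 20), Mul(Add(-48, 53), 64)), Pow(Add(-8746, -9899), -1))) = Add(23197, Mul(Add(19, Mul(5, 64)), Pow(-18645, -1))) = Add(23197, Mul(Add(19, 320), Rational(-1, 18645))) = Add(23197, Mul(339, Rational(-1, 18645))) = Add(23197, Rational(-1, 55)) = Rational(1275834, 55)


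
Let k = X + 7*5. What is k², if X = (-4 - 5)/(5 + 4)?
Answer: 1156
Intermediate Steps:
X = -1 (X = -9/9 = -9*⅑ = -1)
k = 34 (k = -1 + 7*5 = -1 + 35 = 34)
k² = 34² = 1156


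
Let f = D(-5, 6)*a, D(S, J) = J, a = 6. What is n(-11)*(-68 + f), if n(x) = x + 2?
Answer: 288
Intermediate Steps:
f = 36 (f = 6*6 = 36)
n(x) = 2 + x
n(-11)*(-68 + f) = (2 - 11)*(-68 + 36) = -9*(-32) = 288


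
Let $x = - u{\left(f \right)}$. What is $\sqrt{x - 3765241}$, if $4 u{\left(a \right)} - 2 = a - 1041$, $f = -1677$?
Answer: $i \sqrt{3764562} \approx 1940.2 i$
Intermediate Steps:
$u{\left(a \right)} = - \frac{1039}{4} + \frac{a}{4}$ ($u{\left(a \right)} = \frac{1}{2} + \frac{a - 1041}{4} = \frac{1}{2} + \frac{-1041 + a}{4} = \frac{1}{2} + \left(- \frac{1041}{4} + \frac{a}{4}\right) = - \frac{1039}{4} + \frac{a}{4}$)
$x = 679$ ($x = - (- \frac{1039}{4} + \frac{1}{4} \left(-1677\right)) = - (- \frac{1039}{4} - \frac{1677}{4}) = \left(-1\right) \left(-679\right) = 679$)
$\sqrt{x - 3765241} = \sqrt{679 - 3765241} = \sqrt{-3764562} = i \sqrt{3764562}$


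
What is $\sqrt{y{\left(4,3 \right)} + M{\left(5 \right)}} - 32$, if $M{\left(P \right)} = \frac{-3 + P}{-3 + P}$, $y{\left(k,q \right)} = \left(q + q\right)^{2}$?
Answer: $-32 + \sqrt{37} \approx -25.917$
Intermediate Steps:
$y{\left(k,q \right)} = 4 q^{2}$ ($y{\left(k,q \right)} = \left(2 q\right)^{2} = 4 q^{2}$)
$M{\left(P \right)} = 1$
$\sqrt{y{\left(4,3 \right)} + M{\left(5 \right)}} - 32 = \sqrt{4 \cdot 3^{2} + 1} - 32 = \sqrt{4 \cdot 9 + 1} - 32 = \sqrt{36 + 1} - 32 = \sqrt{37} - 32 = -32 + \sqrt{37}$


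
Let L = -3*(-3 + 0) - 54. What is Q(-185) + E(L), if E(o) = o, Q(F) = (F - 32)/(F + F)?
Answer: -16433/370 ≈ -44.414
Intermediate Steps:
Q(F) = (-32 + F)/(2*F) (Q(F) = (-32 + F)/((2*F)) = (-32 + F)*(1/(2*F)) = (-32 + F)/(2*F))
L = -45 (L = -3*(-3) - 54 = 9 - 54 = -45)
Q(-185) + E(L) = (½)*(-32 - 185)/(-185) - 45 = (½)*(-1/185)*(-217) - 45 = 217/370 - 45 = -16433/370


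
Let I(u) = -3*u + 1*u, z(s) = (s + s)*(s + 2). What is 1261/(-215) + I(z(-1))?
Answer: -401/215 ≈ -1.8651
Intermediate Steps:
z(s) = 2*s*(2 + s) (z(s) = (2*s)*(2 + s) = 2*s*(2 + s))
I(u) = -2*u (I(u) = -3*u + u = -2*u)
1261/(-215) + I(z(-1)) = 1261/(-215) - 4*(-1)*(2 - 1) = 1261*(-1/215) - 4*(-1) = -1261/215 - 2*(-2) = -1261/215 + 4 = -401/215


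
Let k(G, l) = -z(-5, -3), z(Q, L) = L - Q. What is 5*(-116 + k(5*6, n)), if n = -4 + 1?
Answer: -590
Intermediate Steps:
n = -3
k(G, l) = -2 (k(G, l) = -(-3 - 1*(-5)) = -(-3 + 5) = -1*2 = -2)
5*(-116 + k(5*6, n)) = 5*(-116 - 2) = 5*(-118) = -590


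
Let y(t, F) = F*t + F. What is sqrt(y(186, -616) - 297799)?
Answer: I*sqrt(412991) ≈ 642.64*I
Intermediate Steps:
y(t, F) = F + F*t
sqrt(y(186, -616) - 297799) = sqrt(-616*(1 + 186) - 297799) = sqrt(-616*187 - 297799) = sqrt(-115192 - 297799) = sqrt(-412991) = I*sqrt(412991)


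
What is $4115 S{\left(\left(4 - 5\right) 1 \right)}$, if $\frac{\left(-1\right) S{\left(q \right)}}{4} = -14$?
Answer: $230440$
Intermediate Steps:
$S{\left(q \right)} = 56$ ($S{\left(q \right)} = \left(-4\right) \left(-14\right) = 56$)
$4115 S{\left(\left(4 - 5\right) 1 \right)} = 4115 \cdot 56 = 230440$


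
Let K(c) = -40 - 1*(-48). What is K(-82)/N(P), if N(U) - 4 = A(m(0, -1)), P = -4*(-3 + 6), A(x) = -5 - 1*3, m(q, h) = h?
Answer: -2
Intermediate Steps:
K(c) = 8 (K(c) = -40 + 48 = 8)
A(x) = -8 (A(x) = -5 - 3 = -8)
P = -12 (P = -4*3 = -12)
N(U) = -4 (N(U) = 4 - 8 = -4)
K(-82)/N(P) = 8/(-4) = 8*(-1/4) = -2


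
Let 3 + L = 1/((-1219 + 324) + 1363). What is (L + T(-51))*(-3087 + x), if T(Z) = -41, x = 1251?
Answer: 1050141/13 ≈ 80780.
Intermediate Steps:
L = -1403/468 (L = -3 + 1/((-1219 + 324) + 1363) = -3 + 1/(-895 + 1363) = -3 + 1/468 = -1403/468 ≈ -2.9979)
(L + T(-51))*(-3087 + x) = (-1403/468 - 41)*(-3087 + 1251) = -20591/468*(-1836) = 1050141/13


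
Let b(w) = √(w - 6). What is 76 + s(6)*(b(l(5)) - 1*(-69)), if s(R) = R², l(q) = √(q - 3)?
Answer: 2560 + 36*√(-6 + √2) ≈ 2560.0 + 77.092*I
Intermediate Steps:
l(q) = √(-3 + q)
b(w) = √(-6 + w)
76 + s(6)*(b(l(5)) - 1*(-69)) = 76 + 6²*(√(-6 + √(-3 + 5)) - 1*(-69)) = 76 + 36*(√(-6 + √2) + 69) = 76 + 36*(69 + √(-6 + √2)) = 76 + (2484 + 36*√(-6 + √2)) = 2560 + 36*√(-6 + √2)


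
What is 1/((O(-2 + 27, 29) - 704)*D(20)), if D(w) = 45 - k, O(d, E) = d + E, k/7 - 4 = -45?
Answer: -1/215800 ≈ -4.6339e-6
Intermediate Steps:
k = -287 (k = 28 + 7*(-45) = 28 - 315 = -287)
O(d, E) = E + d
D(w) = 332 (D(w) = 45 - 1*(-287) = 45 + 287 = 332)
1/((O(-2 + 27, 29) - 704)*D(20)) = 1/(((29 + (-2 + 27)) - 704)*332) = (1/332)/((29 + 25) - 704) = (1/332)/(54 - 704) = (1/332)/(-650) = -1/650*1/332 = -1/215800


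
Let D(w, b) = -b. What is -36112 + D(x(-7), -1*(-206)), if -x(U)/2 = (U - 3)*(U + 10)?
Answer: -36318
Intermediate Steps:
x(U) = -2*(-3 + U)*(10 + U) (x(U) = -2*(U - 3)*(U + 10) = -2*(-3 + U)*(10 + U))
-36112 + D(x(-7), -1*(-206)) = -36112 - (-1)*(-206) = -36112 - 1*206 = -36112 - 206 = -36318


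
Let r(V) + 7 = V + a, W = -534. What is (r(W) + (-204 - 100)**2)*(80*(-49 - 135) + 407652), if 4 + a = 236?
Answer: 36191787724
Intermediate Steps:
a = 232 (a = -4 + 236 = 232)
r(V) = 225 + V (r(V) = -7 + (V + 232) = -7 + (232 + V) = 225 + V)
(r(W) + (-204 - 100)**2)*(80*(-49 - 135) + 407652) = ((225 - 534) + (-204 - 100)**2)*(80*(-49 - 135) + 407652) = (-309 + (-304)**2)*(80*(-184) + 407652) = (-309 + 92416)*(-14720 + 407652) = 92107*392932 = 36191787724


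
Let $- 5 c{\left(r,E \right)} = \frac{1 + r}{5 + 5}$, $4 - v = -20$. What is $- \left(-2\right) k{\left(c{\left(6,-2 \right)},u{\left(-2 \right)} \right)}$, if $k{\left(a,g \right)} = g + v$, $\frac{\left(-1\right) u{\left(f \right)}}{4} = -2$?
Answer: $64$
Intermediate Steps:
$v = 24$ ($v = 4 - -20 = 4 + 20 = 24$)
$u{\left(f \right)} = 8$ ($u{\left(f \right)} = \left(-4\right) \left(-2\right) = 8$)
$c{\left(r,E \right)} = - \frac{1}{50} - \frac{r}{50}$ ($c{\left(r,E \right)} = - \frac{\left(1 + r\right) \frac{1}{5 + 5}}{5} = - \frac{\left(1 + r\right) \frac{1}{10}}{5} = - \frac{\frac{1}{10} + \frac{r}{10}}{5} = - \frac{1}{50} - \frac{r}{50}$)
$k{\left(a,g \right)} = 24 + g$ ($k{\left(a,g \right)} = g + 24 = 24 + g$)
$- \left(-2\right) k{\left(c{\left(6,-2 \right)},u{\left(-2 \right)} \right)} = - \left(-2\right) \left(24 + 8\right) = - \left(-2\right) 32 = \left(-1\right) \left(-64\right) = 64$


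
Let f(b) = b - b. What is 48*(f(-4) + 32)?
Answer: 1536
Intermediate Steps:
f(b) = 0
48*(f(-4) + 32) = 48*(0 + 32) = 48*32 = 1536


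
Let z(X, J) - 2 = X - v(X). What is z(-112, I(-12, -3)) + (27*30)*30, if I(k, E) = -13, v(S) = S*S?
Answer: 11646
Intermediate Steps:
v(S) = S²
z(X, J) = 2 + X - X² (z(X, J) = 2 + (X - X²) = 2 + X - X²)
z(-112, I(-12, -3)) + (27*30)*30 = (2 - 112 - 1*(-112)²) + (27*30)*30 = (2 - 112 - 1*12544) + 810*30 = (2 - 112 - 12544) + 24300 = -12654 + 24300 = 11646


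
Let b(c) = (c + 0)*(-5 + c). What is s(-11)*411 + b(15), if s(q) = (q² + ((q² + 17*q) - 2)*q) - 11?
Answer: 352788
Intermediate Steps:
b(c) = c*(-5 + c)
s(q) = -11 + q² + q*(-2 + q² + 17*q) (s(q) = (q² + (-2 + q² + 17*q)*q) - 11 = (q² + q*(-2 + q² + 17*q)) - 11 = -11 + q² + q*(-2 + q² + 17*q))
s(-11)*411 + b(15) = (-11 + (-11)³ - 2*(-11) + 18*(-11)²)*411 + 15*(-5 + 15) = (-11 - 1331 + 22 + 18*121)*411 + 15*10 = (-11 - 1331 + 22 + 2178)*411 + 150 = 858*411 + 150 = 352638 + 150 = 352788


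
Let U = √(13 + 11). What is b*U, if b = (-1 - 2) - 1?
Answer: -8*√6 ≈ -19.596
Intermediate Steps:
U = 2*√6 (U = √24 = 2*√6 ≈ 4.8990)
b = -4 (b = -3 - 1 = -4)
b*U = -8*√6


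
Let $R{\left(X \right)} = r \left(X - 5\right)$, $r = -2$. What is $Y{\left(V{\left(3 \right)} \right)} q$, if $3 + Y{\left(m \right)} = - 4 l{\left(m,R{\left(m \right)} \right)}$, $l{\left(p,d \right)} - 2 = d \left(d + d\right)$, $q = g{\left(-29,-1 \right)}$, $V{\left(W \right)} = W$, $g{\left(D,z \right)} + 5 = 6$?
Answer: $-139$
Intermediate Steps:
$g{\left(D,z \right)} = 1$ ($g{\left(D,z \right)} = -5 + 6 = 1$)
$R{\left(X \right)} = 10 - 2 X$ ($R{\left(X \right)} = - 2 \left(X - 5\right) = - 2 \left(-5 + X\right) = 10 - 2 X$)
$q = 1$
$l{\left(p,d \right)} = 2 + 2 d^{2}$ ($l{\left(p,d \right)} = 2 + d \left(d + d\right) = 2 + d 2 d = 2 + 2 d^{2}$)
$Y{\left(m \right)} = -11 - 8 \left(10 - 2 m\right)^{2}$ ($Y{\left(m \right)} = -3 - 4 \left(2 + 2 \left(10 - 2 m\right)^{2}\right) = -3 - \left(8 + 8 \left(10 - 2 m\right)^{2}\right) = -11 - 8 \left(10 - 2 m\right)^{2}$)
$Y{\left(V{\left(3 \right)} \right)} q = \left(-11 - 32 \left(-5 + 3\right)^{2}\right) 1 = \left(-11 - 32 \left(-2\right)^{2}\right) 1 = \left(-11 - 128\right) 1 = \left(-139\right) 1 = -139$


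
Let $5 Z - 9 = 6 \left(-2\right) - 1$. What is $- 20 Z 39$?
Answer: $624$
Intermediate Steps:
$Z = - \frac{4}{5}$ ($Z = \frac{9}{5} + \frac{6 \left(-2\right) - 1}{5} = \frac{9}{5} + \frac{-12 - 1}{5} = \frac{9}{5} + \frac{1}{5} \left(-13\right) = \frac{9}{5} - \frac{13}{5} = - \frac{4}{5} \approx -0.8$)
$- 20 Z 39 = \left(-20\right) \left(- \frac{4}{5}\right) 39 = 16 \cdot 39 = 624$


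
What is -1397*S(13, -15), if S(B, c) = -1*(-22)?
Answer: -30734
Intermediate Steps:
S(B, c) = 22
-1397*S(13, -15) = -1397*22 = -30734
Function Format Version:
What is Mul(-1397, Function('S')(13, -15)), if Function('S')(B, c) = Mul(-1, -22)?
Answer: -30734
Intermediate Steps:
Function('S')(B, c) = 22
Mul(-1397, Function('S')(13, -15)) = Mul(-1397, 22) = -30734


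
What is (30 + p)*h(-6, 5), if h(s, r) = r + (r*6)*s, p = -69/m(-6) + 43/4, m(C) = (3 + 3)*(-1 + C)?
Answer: -29675/4 ≈ -7418.8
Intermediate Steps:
m(C) = -6 + 6*C (m(C) = 6*(-1 + C) = -6 + 6*C)
p = 347/28 (p = -69/(-6 + 6*(-6)) + 43/4 = -69/(-6 - 36) + 43*(¼) = -69/(-42) + 43/4 = -69*(-1/42) + 43/4 = 23/14 + 43/4 = 347/28 ≈ 12.393)
h(s, r) = r + 6*r*s (h(s, r) = r + (6*r)*s = r + 6*r*s)
(30 + p)*h(-6, 5) = (30 + 347/28)*(5*(1 + 6*(-6))) = 1187*(5*(1 - 36))/28 = 1187*(5*(-35))/28 = (1187/28)*(-175) = -29675/4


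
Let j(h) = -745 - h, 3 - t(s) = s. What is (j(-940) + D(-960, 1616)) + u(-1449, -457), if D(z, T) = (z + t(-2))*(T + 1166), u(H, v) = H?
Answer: -2658064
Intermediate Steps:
t(s) = 3 - s
D(z, T) = (5 + z)*(1166 + T) (D(z, T) = (z + (3 - 1*(-2)))*(T + 1166) = (z + (3 + 2))*(1166 + T) = (z + 5)*(1166 + T) = (5 + z)*(1166 + T))
(j(-940) + D(-960, 1616)) + u(-1449, -457) = ((-745 - 1*(-940)) + (5830 + 5*1616 + 1166*(-960) + 1616*(-960))) - 1449 = ((-745 + 940) + (5830 + 8080 - 1119360 - 1551360)) - 1449 = (195 - 2656810) - 1449 = -2656615 - 1449 = -2658064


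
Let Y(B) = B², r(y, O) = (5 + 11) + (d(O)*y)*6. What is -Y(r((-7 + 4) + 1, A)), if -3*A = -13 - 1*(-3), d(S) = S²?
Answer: -123904/9 ≈ -13767.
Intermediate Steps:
A = 10/3 (A = -(-13 - 1*(-3))/3 = -(-13 + 3)/3 = -⅓*(-10) = 10/3 ≈ 3.3333)
r(y, O) = 16 + 6*y*O² (r(y, O) = (5 + 11) + (O²*y)*6 = 16 + (y*O²)*6 = 16 + 6*y*O²)
-Y(r((-7 + 4) + 1, A)) = -(16 + 6*((-7 + 4) + 1)*(10/3)²)² = -(16 + 6*(-3 + 1)*(100/9))² = -(16 + 6*(-2)*(100/9))² = -(16 - 400/3)² = -(-352/3)² = -1*123904/9 = -123904/9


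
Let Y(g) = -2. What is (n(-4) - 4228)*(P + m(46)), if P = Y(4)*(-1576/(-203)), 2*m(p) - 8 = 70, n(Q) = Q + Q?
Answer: -20184540/203 ≈ -99431.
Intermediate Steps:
n(Q) = 2*Q
m(p) = 39 (m(p) = 4 + (1/2)*70 = 4 + 35 = 39)
P = -3152/203 (P = -(-3152)/(-203) = -(-3152)*(-1)/203 = -2*1576/203 = -3152/203 ≈ -15.527)
(n(-4) - 4228)*(P + m(46)) = (2*(-4) - 4228)*(-3152/203 + 39) = (-8 - 4228)*(4765/203) = -4236*4765/203 = -20184540/203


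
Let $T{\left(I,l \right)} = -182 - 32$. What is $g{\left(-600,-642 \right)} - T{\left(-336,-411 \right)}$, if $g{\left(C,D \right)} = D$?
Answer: $-428$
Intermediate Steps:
$T{\left(I,l \right)} = -214$
$g{\left(-600,-642 \right)} - T{\left(-336,-411 \right)} = -642 - -214 = -642 + 214 = -428$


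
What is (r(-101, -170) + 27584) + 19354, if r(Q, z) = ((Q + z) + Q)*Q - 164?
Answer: 84346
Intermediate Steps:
r(Q, z) = -164 + Q*(z + 2*Q) (r(Q, z) = (z + 2*Q)*Q - 164 = Q*(z + 2*Q) - 164 = -164 + Q*(z + 2*Q))
(r(-101, -170) + 27584) + 19354 = ((-164 + 2*(-101)**2 - 101*(-170)) + 27584) + 19354 = ((-164 + 2*10201 + 17170) + 27584) + 19354 = ((-164 + 20402 + 17170) + 27584) + 19354 = (37408 + 27584) + 19354 = 64992 + 19354 = 84346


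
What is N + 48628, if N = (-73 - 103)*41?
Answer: 41412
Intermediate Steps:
N = -7216 (N = -176*41 = -7216)
N + 48628 = -7216 + 48628 = 41412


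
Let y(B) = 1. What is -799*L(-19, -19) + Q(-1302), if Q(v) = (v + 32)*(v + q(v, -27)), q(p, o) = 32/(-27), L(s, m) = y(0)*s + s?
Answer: 45505994/27 ≈ 1.6854e+6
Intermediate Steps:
L(s, m) = 2*s (L(s, m) = 1*s + s = s + s = 2*s)
q(p, o) = -32/27 (q(p, o) = 32*(-1/27) = -32/27)
Q(v) = (32 + v)*(-32/27 + v) (Q(v) = (v + 32)*(v - 32/27) = (32 + v)*(-32/27 + v))
-799*L(-19, -19) + Q(-1302) = -1598*(-19) + (-1024/27 + (-1302)**2 + (832/27)*(-1302)) = -799*(-38) + (-1024/27 + 1695204 - 361088/9) = 30362 + 44686220/27 = 45505994/27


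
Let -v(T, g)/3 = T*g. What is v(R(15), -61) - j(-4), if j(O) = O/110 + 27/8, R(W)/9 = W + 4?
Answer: 13767451/440 ≈ 31290.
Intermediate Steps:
R(W) = 36 + 9*W (R(W) = 9*(W + 4) = 9*(4 + W) = 36 + 9*W)
j(O) = 27/8 + O/110 (j(O) = O*(1/110) + 27*(1/8) = O/110 + 27/8 = 27/8 + O/110)
v(T, g) = -3*T*g
v(R(15), -61) - j(-4) = -3*(36 + 9*15)*(-61) - (27/8 + (1/110)*(-4)) = -3*(36 + 135)*(-61) - (27/8 - 2/55) = -3*171*(-61) - 1*1469/440 = 31293 - 1469/440 = 13767451/440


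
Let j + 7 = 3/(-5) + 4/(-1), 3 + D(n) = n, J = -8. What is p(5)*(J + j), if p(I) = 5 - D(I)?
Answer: -294/5 ≈ -58.800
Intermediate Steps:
D(n) = -3 + n
j = -58/5 (j = -7 + (3/(-5) + 4/(-1)) = -7 + (3*(-⅕) + 4*(-1)) = -7 + (-⅗ - 4) = -7 - 23/5 = -58/5 ≈ -11.600)
p(I) = 8 - I (p(I) = 5 - (-3 + I) = 5 + (3 - I) = 8 - I)
p(5)*(J + j) = (8 - 1*5)*(-8 - 58/5) = (8 - 5)*(-98/5) = 3*(-98/5) = -294/5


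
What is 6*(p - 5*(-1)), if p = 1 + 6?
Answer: 72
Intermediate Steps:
p = 7
6*(p - 5*(-1)) = 6*(7 - 5*(-1)) = 6*(7 + 5) = 6*12 = 72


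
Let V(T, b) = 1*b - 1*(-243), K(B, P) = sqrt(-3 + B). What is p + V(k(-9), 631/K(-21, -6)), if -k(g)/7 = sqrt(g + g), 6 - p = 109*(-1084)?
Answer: 118405 - 631*I*sqrt(6)/12 ≈ 1.1841e+5 - 128.8*I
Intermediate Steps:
p = 118162 (p = 6 - 109*(-1084) = 6 - 1*(-118156) = 6 + 118156 = 118162)
k(g) = -7*sqrt(2)*sqrt(g) (k(g) = -7*sqrt(g + g) = -7*sqrt(2)*sqrt(g))
V(T, b) = 243 + b (V(T, b) = b + 243 = 243 + b)
p + V(k(-9), 631/K(-21, -6)) = 118162 + (243 + 631/(sqrt(-3 - 21))) = 118162 + (243 + 631/(sqrt(-24))) = 118162 + (243 + 631/((2*I*sqrt(6)))) = 118162 + (243 + 631*(-I*sqrt(6)/12)) = 118162 + (243 - 631*I*sqrt(6)/12) = 118405 - 631*I*sqrt(6)/12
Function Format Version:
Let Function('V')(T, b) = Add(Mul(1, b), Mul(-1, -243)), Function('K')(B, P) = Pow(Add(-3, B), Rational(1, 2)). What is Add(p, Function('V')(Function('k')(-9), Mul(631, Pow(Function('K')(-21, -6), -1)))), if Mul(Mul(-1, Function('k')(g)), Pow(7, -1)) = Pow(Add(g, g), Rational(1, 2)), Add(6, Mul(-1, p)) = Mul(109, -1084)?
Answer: Add(118405, Mul(Rational(-631, 12), I, Pow(6, Rational(1, 2)))) ≈ Add(1.1841e+5, Mul(-128.80, I))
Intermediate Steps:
p = 118162 (p = Add(6, Mul(-1, Mul(109, -1084))) = Add(6, Mul(-1, -118156)) = Add(6, 118156) = 118162)
Function('k')(g) = Mul(-7, Pow(2, Rational(1, 2)), Pow(g, Rational(1, 2))) (Function('k')(g) = Mul(-7, Pow(Add(g, g), Rational(1, 2))) = Mul(-7, Pow(Mul(2, g), Rational(1, 2))) = Mul(-7, Mul(Pow(2, Rational(1, 2)), Pow(g, Rational(1, 2)))) = Mul(-7, Pow(2, Rational(1, 2)), Pow(g, Rational(1, 2))))
Function('V')(T, b) = Add(243, b) (Function('V')(T, b) = Add(b, 243) = Add(243, b))
Add(p, Function('V')(Function('k')(-9), Mul(631, Pow(Function('K')(-21, -6), -1)))) = Add(118162, Add(243, Mul(631, Pow(Pow(Add(-3, -21), Rational(1, 2)), -1)))) = Add(118162, Add(243, Mul(631, Pow(Pow(-24, Rational(1, 2)), -1)))) = Add(118162, Add(243, Mul(631, Pow(Mul(2, I, Pow(6, Rational(1, 2))), -1)))) = Add(118162, Add(243, Mul(631, Mul(Rational(-1, 12), I, Pow(6, Rational(1, 2)))))) = Add(118162, Add(243, Mul(Rational(-631, 12), I, Pow(6, Rational(1, 2))))) = Add(118405, Mul(Rational(-631, 12), I, Pow(6, Rational(1, 2))))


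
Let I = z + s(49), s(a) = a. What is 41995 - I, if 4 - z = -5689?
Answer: 36253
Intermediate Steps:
z = 5693 (z = 4 - 1*(-5689) = 4 + 5689 = 5693)
I = 5742 (I = 5693 + 49 = 5742)
41995 - I = 41995 - 1*5742 = 41995 - 5742 = 36253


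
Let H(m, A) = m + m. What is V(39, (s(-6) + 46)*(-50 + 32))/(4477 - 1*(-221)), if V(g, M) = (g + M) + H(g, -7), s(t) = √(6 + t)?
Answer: -79/522 ≈ -0.15134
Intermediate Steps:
H(m, A) = 2*m
V(g, M) = M + 3*g (V(g, M) = (g + M) + 2*g = (M + g) + 2*g = M + 3*g)
V(39, (s(-6) + 46)*(-50 + 32))/(4477 - 1*(-221)) = ((√(6 - 6) + 46)*(-50 + 32) + 3*39)/(4477 - 1*(-221)) = ((√0 + 46)*(-18) + 117)/(4477 + 221) = ((0 + 46)*(-18) + 117)/4698 = (46*(-18) + 117)*(1/4698) = (-828 + 117)*(1/4698) = -711*1/4698 = -79/522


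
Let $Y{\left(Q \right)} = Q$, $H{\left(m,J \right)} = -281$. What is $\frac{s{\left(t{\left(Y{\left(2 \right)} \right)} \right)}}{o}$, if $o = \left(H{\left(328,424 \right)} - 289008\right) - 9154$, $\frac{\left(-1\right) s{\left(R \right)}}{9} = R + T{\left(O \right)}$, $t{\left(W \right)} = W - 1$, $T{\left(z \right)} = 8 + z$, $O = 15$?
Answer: $\frac{72}{99481} \approx 0.00072376$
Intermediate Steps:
$t{\left(W \right)} = -1 + W$
$s{\left(R \right)} = -207 - 9 R$ ($s{\left(R \right)} = - 9 \left(R + \left(8 + 15\right)\right) = - 9 \left(R + 23\right) = - 9 \left(23 + R\right) = -207 - 9 R$)
$o = -298443$ ($o = \left(-281 - 289008\right) - 9154 = -289289 - 9154 = -298443$)
$\frac{s{\left(t{\left(Y{\left(2 \right)} \right)} \right)}}{o} = \frac{-207 - 9 \left(-1 + 2\right)}{-298443} = \left(-207 - 9\right) \left(- \frac{1}{298443}\right) = \left(-216\right) \left(- \frac{1}{298443}\right) = \frac{72}{99481}$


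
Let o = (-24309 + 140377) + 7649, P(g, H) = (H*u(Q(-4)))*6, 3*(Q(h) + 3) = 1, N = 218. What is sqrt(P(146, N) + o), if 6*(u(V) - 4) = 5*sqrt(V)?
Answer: sqrt(1160541 + 6540*I*sqrt(6))/3 ≈ 359.1 + 2.4783*I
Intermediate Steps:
Q(h) = -8/3 (Q(h) = -3 + (1/3)*1 = -3 + 1/3 = -8/3)
u(V) = 4 + 5*sqrt(V)/6 (u(V) = 4 + (5*sqrt(V))/6 = 4 + 5*sqrt(V)/6)
P(g, H) = 6*H*(4 + 5*I*sqrt(6)/9) (P(g, H) = (H*(4 + 5*sqrt(-8/3)/6))*6 = (H*(4 + 5*(2*I*sqrt(6)/3)/6))*6 = (H*(4 + 5*I*sqrt(6)/9))*6 = 6*H*(4 + 5*I*sqrt(6)/9))
o = 123717 (o = 116068 + 7649 = 123717)
sqrt(P(146, N) + o) = sqrt((2/3)*218*(36 + 5*I*sqrt(6)) + 123717) = sqrt((5232 + 2180*I*sqrt(6)/3) + 123717) = sqrt(128949 + 2180*I*sqrt(6)/3)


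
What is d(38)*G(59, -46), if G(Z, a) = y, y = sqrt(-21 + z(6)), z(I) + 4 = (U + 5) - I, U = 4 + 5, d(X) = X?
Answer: 38*I*sqrt(17) ≈ 156.68*I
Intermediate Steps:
U = 9
z(I) = 10 - I (z(I) = -4 + ((9 + 5) - I) = -4 + (14 - I) = 10 - I)
y = I*sqrt(17) (y = sqrt(-21 + (10 - 1*6)) = sqrt(-21 + (10 - 6)) = sqrt(-21 + 4) = sqrt(-17) = I*sqrt(17) ≈ 4.1231*I)
G(Z, a) = I*sqrt(17)
d(38)*G(59, -46) = 38*(I*sqrt(17)) = 38*I*sqrt(17)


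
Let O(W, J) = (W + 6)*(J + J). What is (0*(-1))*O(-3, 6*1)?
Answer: 0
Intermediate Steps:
O(W, J) = 2*J*(6 + W) (O(W, J) = (6 + W)*(2*J) = 2*J*(6 + W))
(0*(-1))*O(-3, 6*1) = (0*(-1))*(2*(6*1)*(6 - 3)) = 0*(2*6*3) = 0*36 = 0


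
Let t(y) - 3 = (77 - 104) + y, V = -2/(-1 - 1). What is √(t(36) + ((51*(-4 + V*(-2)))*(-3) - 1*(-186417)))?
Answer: √187347 ≈ 432.84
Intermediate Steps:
V = 1 (V = -2/(-2) = -2*(-½) = 1)
t(y) = -24 + y (t(y) = 3 + ((77 - 104) + y) = 3 + (-27 + y) = -24 + y)
√(t(36) + ((51*(-4 + V*(-2)))*(-3) - 1*(-186417))) = √((-24 + 36) + ((51*(-4 + 1*(-2)))*(-3) - 1*(-186417))) = √(12 + ((51*(-4 - 2))*(-3) + 186417)) = √(12 + ((51*(-6))*(-3) + 186417)) = √(12 + (-306*(-3) + 186417)) = √(12 + (918 + 186417)) = √(12 + 187335) = √187347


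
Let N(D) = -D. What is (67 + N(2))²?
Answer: 4225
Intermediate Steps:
(67 + N(2))² = (67 - 1*2)² = (67 - 2)² = 65² = 4225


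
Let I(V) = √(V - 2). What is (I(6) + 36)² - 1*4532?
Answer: -3088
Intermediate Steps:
I(V) = √(-2 + V)
(I(6) + 36)² - 1*4532 = (√(-2 + 6) + 36)² - 1*4532 = (√4 + 36)² - 4532 = (2 + 36)² - 4532 = 38² - 4532 = 1444 - 4532 = -3088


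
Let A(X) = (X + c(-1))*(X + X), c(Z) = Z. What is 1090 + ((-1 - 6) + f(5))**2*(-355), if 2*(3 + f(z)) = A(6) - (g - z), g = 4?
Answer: -592395/4 ≈ -1.4810e+5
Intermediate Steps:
A(X) = 2*X*(-1 + X) (A(X) = (X - 1)*(X + X) = (-1 + X)*(2*X) = 2*X*(-1 + X))
f(z) = 25 + z/2 (f(z) = -3 + (2*6*(-1 + 6) - (4 - z))/2 = -3 + (2*6*5 + (-4 + z))/2 = -3 + (60 + (-4 + z))/2 = -3 + (56 + z)/2 = -3 + (28 + z/2) = 25 + z/2)
1090 + ((-1 - 6) + f(5))**2*(-355) = 1090 + ((-1 - 6) + (25 + (1/2)*5))**2*(-355) = 1090 + (-7 + (25 + 5/2))**2*(-355) = 1090 + (-7 + 55/2)**2*(-355) = 1090 + (41/2)**2*(-355) = 1090 + (1681/4)*(-355) = 1090 - 596755/4 = -592395/4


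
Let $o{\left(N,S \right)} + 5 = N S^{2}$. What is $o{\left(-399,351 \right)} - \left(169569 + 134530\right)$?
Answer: $-49461303$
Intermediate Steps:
$o{\left(N,S \right)} = -5 + N S^{2}$
$o{\left(-399,351 \right)} - \left(169569 + 134530\right) = \left(-5 - 399 \cdot 351^{2}\right) - \left(169569 + 134530\right) = \left(-5 - 49157199\right) - 304099 = -49157204 - 304099 = -49461303$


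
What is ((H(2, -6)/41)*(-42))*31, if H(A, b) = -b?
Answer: -7812/41 ≈ -190.54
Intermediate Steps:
((H(2, -6)/41)*(-42))*31 = ((-1*(-6)/41)*(-42))*31 = ((6*(1/41))*(-42))*31 = ((6/41)*(-42))*31 = -252/41*31 = -7812/41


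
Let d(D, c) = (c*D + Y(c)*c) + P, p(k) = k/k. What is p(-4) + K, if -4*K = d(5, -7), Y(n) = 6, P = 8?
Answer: 73/4 ≈ 18.250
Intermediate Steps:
p(k) = 1
d(D, c) = 8 + 6*c + D*c (d(D, c) = (c*D + 6*c) + 8 = (D*c + 6*c) + 8 = (6*c + D*c) + 8 = 8 + 6*c + D*c)
K = 69/4 (K = -(8 + 6*(-7) + 5*(-7))/4 = -(8 - 42 - 35)/4 = -1/4*(-69) = 69/4 ≈ 17.250)
p(-4) + K = 1 + 69/4 = 73/4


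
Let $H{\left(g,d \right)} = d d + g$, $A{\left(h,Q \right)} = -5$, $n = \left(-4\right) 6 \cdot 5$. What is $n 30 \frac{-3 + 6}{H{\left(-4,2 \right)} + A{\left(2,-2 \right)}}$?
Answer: $2160$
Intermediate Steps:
$n = -120$ ($n = \left(-24\right) 5 = -120$)
$H{\left(g,d \right)} = g + d^{2}$ ($H{\left(g,d \right)} = d^{2} + g = g + d^{2}$)
$n 30 \frac{-3 + 6}{H{\left(-4,2 \right)} + A{\left(2,-2 \right)}} = \left(-120\right) 30 \frac{-3 + 6}{\left(-4 + 2^{2}\right) - 5} = - 3600 \frac{3}{\left(-4 + 4\right) - 5} = - 3600 \frac{3}{0 - 5} = - 3600 \frac{3}{-5} = - 3600 \cdot 3 \left(- \frac{1}{5}\right) = \left(-3600\right) \left(- \frac{3}{5}\right) = 2160$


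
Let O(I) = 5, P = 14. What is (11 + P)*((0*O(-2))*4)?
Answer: 0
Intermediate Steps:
(11 + P)*((0*O(-2))*4) = (11 + 14)*((0*5)*4) = 25*(0*4) = 25*0 = 0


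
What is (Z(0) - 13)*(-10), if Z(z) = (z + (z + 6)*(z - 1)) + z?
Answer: 190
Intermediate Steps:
Z(z) = 2*z + (-1 + z)*(6 + z) (Z(z) = (z + (6 + z)*(-1 + z)) + z = (z + (-1 + z)*(6 + z)) + z = 2*z + (-1 + z)*(6 + z))
(Z(0) - 13)*(-10) = ((-6 + 0² + 7*0) - 13)*(-10) = ((-6 + 0 + 0) - 13)*(-10) = (-6 - 13)*(-10) = -19*(-10) = 190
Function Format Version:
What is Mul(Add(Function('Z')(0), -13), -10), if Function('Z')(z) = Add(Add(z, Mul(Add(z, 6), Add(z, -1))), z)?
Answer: 190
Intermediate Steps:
Function('Z')(z) = Add(Mul(2, z), Mul(Add(-1, z), Add(6, z))) (Function('Z')(z) = Add(Add(z, Mul(Add(6, z), Add(-1, z))), z) = Add(Add(z, Mul(Add(-1, z), Add(6, z))), z) = Add(Mul(2, z), Mul(Add(-1, z), Add(6, z))))
Mul(Add(Function('Z')(0), -13), -10) = Mul(Add(Add(-6, Pow(0, 2), Mul(7, 0)), -13), -10) = Mul(Add(Add(-6, 0, 0), -13), -10) = Mul(Add(-6, -13), -10) = Mul(-19, -10) = 190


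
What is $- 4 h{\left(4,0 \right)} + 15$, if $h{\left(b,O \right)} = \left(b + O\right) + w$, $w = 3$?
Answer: $-13$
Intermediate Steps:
$h{\left(b,O \right)} = 3 + O + b$ ($h{\left(b,O \right)} = \left(b + O\right) + 3 = \left(O + b\right) + 3 = 3 + O + b$)
$- 4 h{\left(4,0 \right)} + 15 = - 4 \left(3 + 0 + 4\right) + 15 = \left(-4\right) 7 + 15 = -28 + 15 = -13$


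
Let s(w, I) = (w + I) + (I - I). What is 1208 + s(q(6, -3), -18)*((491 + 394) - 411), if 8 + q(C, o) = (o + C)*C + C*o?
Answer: -11116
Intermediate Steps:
q(C, o) = -8 + C*o + C*(C + o) (q(C, o) = -8 + ((o + C)*C + C*o) = -8 + ((C + o)*C + C*o) = -8 + (C*(C + o) + C*o) = -8 + (C*o + C*(C + o)) = -8 + C*o + C*(C + o))
s(w, I) = I + w (s(w, I) = (I + w) + 0 = I + w)
1208 + s(q(6, -3), -18)*((491 + 394) - 411) = 1208 + (-18 + (-8 + 6² + 2*6*(-3)))*((491 + 394) - 411) = 1208 + (-18 + (-8 + 36 - 36))*(885 - 411) = 1208 + (-18 - 8)*474 = 1208 - 26*474 = 1208 - 12324 = -11116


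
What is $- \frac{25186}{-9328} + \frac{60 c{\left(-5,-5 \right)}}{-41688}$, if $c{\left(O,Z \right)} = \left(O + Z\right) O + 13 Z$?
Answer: $\frac{7349647}{2700456} \approx 2.7216$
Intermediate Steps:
$c{\left(O,Z \right)} = 13 Z + O \left(O + Z\right)$ ($c{\left(O,Z \right)} = O \left(O + Z\right) + 13 Z = 13 Z + O \left(O + Z\right)$)
$- \frac{25186}{-9328} + \frac{60 c{\left(-5,-5 \right)}}{-41688} = - \frac{25186}{-9328} + \frac{60 \left(\left(-5\right)^{2} + 13 \left(-5\right) - -25\right)}{-41688} = \left(-25186\right) \left(- \frac{1}{9328}\right) + 60 \left(25 - 65 + 25\right) \left(- \frac{1}{41688}\right) = \frac{12593}{4664} + 60 \left(-15\right) \left(- \frac{1}{41688}\right) = \frac{12593}{4664} - - \frac{25}{1158} = \frac{12593}{4664} + \frac{25}{1158} = \frac{7349647}{2700456}$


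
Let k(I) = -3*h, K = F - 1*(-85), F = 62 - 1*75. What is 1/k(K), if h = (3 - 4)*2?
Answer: ⅙ ≈ 0.16667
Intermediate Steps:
F = -13 (F = 62 - 75 = -13)
K = 72 (K = -13 - 1*(-85) = -13 + 85 = 72)
h = -2 (h = -1*2 = -2)
k(I) = 6 (k(I) = -3*(-2) = 6)
1/k(K) = 1/6 = ⅙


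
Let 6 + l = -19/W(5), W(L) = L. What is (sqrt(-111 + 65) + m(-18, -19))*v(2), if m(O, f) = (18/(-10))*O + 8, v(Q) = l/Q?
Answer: -4949/25 - 49*I*sqrt(46)/10 ≈ -197.96 - 33.233*I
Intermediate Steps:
l = -49/5 (l = -6 - 19/5 = -49/5 ≈ -9.8000)
v(Q) = -49/(5*Q)
m(O, f) = 8 - 9*O/5 (m(O, f) = (18*(-1/10))*O + 8 = -9*O/5 + 8 = 8 - 9*O/5)
(sqrt(-111 + 65) + m(-18, -19))*v(2) = (sqrt(-111 + 65) + (8 - 9/5*(-18)))*(-49/5/2) = (sqrt(-46) + (8 + 162/5))*(-49/5*1/2) = (I*sqrt(46) + 202/5)*(-49/10) = (202/5 + I*sqrt(46))*(-49/10) = -4949/25 - 49*I*sqrt(46)/10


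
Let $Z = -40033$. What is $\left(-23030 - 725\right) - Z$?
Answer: $16278$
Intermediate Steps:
$\left(-23030 - 725\right) - Z = \left(-23030 - 725\right) - -40033 = \left(-23030 - 725\right) + 40033 = -23755 + 40033 = 16278$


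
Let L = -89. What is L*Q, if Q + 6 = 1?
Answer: 445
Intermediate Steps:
Q = -5 (Q = -6 + 1 = -5)
L*Q = -89*(-5) = 445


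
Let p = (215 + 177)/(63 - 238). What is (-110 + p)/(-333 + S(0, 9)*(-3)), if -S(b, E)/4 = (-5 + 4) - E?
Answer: 2806/11325 ≈ 0.24777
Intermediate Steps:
S(b, E) = 4 + 4*E (S(b, E) = -4*((-5 + 4) - E) = -4*(-1 - E) = 4 + 4*E)
p = -56/25 (p = 392/(-175) = 392*(-1/175) = -56/25 ≈ -2.2400)
(-110 + p)/(-333 + S(0, 9)*(-3)) = (-110 - 56/25)/(-333 + (4 + 4*9)*(-3)) = -2806/(25*(-333 + (4 + 36)*(-3))) = -2806/(25*(-333 + 40*(-3))) = -2806/(25*(-333 - 120)) = -2806/25/(-453) = -2806/25*(-1/453) = 2806/11325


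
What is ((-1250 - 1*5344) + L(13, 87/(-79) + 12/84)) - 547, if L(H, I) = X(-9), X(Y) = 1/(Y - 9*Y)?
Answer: -514151/72 ≈ -7141.0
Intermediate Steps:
X(Y) = -1/(8*Y) (X(Y) = 1/(-8*Y) = -1/(8*Y))
L(H, I) = 1/72 (L(H, I) = -⅛/(-9) = -⅛*(-⅑) = 1/72)
((-1250 - 1*5344) + L(13, 87/(-79) + 12/84)) - 547 = ((-1250 - 1*5344) + 1/72) - 547 = ((-1250 - 5344) + 1/72) - 547 = (-6594 + 1/72) - 547 = -474767/72 - 547 = -514151/72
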